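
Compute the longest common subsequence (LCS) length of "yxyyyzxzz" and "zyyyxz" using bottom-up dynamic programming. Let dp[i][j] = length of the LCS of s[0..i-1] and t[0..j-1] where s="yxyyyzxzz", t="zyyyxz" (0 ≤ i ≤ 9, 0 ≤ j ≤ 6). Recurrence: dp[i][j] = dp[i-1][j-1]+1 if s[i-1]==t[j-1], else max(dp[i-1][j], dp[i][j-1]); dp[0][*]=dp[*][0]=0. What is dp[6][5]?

3

   ''  z  y  y  y  x  z
''  0  0  0  0  0  0  0
 y  0  0  1  1  1  1  1
 x  0  0  1  1  1  2  2
 y  0  0  1  2  2  2  2
 y  0  0  1  2  3  3  3
 y  0  0  1  2  3  3  3
 z  0  1  1  2  3  3  4
 x  0  1  1  2  3  4  4
 z  0  1  1  2  3  4  5
 z  0  1  1  2  3  4  5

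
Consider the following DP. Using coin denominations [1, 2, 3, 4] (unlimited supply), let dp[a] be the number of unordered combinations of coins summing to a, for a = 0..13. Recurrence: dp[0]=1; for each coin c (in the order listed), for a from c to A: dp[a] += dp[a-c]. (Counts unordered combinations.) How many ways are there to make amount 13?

after  coin     0     1     2     3     4     5     6     7     8     9    10    11    12    13
          1     1     1     1     1     1     1     1     1     1     1     1     1     1     1
          2     1     1     2     2     3     3     4     4     5     5     6     6     7     7
          3     1     1     2     3     4     5     7     8    10    12    14    16    19    21
          4     1     1     2     3     5     6     9    11    15    18    23    27    34    39

39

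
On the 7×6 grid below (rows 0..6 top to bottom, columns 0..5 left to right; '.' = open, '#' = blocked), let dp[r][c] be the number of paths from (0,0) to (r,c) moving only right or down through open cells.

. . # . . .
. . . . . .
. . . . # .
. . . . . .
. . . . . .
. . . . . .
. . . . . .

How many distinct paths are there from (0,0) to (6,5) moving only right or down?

r\c   0   1   2   3   4   5
  0   1   1   0   0   0   0
  1   1   2   2   2   2   2
  2   1   3   5   7   0   2
  3   1   4   9  16  16  18
  4   1   5  14  30  46  64
  5   1   6  20  50  96 160
  6   1   7  27  77 173 333

333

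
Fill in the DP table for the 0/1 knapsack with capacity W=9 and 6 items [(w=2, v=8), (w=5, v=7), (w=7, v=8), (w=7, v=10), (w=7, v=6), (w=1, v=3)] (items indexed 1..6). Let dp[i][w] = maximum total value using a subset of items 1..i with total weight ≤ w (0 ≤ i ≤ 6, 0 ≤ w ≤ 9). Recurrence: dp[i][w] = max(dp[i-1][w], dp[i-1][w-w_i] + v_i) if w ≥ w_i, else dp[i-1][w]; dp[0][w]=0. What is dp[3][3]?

8

i\w   0   1   2   3   4   5   6   7   8   9
  0   0   0   0   0   0   0   0   0   0   0
  1   0   0   8   8   8   8   8   8   8   8
  2   0   0   8   8   8   8   8  15  15  15
  3   0   0   8   8   8   8   8  15  15  16
  4   0   0   8   8   8   8   8  15  15  18
  5   0   0   8   8   8   8   8  15  15  18
  6   0   3   8  11  11  11  11  15  18  18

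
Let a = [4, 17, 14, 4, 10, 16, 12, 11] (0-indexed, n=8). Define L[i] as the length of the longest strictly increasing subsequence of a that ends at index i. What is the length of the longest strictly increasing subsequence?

3

   i    0    1    2    3    4    5    6    7
a[i]    4   17   14    4   10   16   12   11
L[i]    1    2    2    1    2    3    3    3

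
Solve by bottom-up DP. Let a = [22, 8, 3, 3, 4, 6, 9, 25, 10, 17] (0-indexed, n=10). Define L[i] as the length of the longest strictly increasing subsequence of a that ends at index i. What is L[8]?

   i    0    1    2    3    4    5    6    7    8    9
a[i]   22    8    3    3    4    6    9   25   10   17
L[i]    1    1    1    1    2    3    4    5    5    6

5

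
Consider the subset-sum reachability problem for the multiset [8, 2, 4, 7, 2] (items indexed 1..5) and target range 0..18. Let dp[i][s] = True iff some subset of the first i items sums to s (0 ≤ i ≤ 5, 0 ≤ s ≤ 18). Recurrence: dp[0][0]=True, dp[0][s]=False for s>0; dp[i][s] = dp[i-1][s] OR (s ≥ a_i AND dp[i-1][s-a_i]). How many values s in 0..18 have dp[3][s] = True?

i\s   0   1   2   3   4   5   6   7   8   9  10  11  12  13  14  15  16  17  18
  0   T   F   F   F   F   F   F   F   F   F   F   F   F   F   F   F   F   F   F
  1   T   F   F   F   F   F   F   F   T   F   F   F   F   F   F   F   F   F   F
  2   T   F   T   F   F   F   F   F   T   F   T   F   F   F   F   F   F   F   F
  3   T   F   T   F   T   F   T   F   T   F   T   F   T   F   T   F   F   F   F
  4   T   F   T   F   T   F   T   T   T   T   T   T   T   T   T   T   F   T   F
  5   T   F   T   F   T   F   T   T   T   T   T   T   T   T   T   T   T   T   F

8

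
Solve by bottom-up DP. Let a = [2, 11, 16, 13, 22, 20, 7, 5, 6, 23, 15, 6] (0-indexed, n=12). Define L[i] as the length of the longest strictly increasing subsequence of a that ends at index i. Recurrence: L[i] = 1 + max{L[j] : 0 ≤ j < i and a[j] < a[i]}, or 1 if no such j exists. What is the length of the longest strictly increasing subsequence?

5

   i    0    1    2    3    4    5    6    7    8    9   10   11
a[i]    2   11   16   13   22   20    7    5    6   23   15    6
L[i]    1    2    3    3    4    4    2    2    3    5    4    3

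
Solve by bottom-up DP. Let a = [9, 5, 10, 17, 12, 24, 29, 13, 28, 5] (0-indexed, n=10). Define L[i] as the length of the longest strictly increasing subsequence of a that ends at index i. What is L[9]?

1

   i    0    1    2    3    4    5    6    7    8    9
a[i]    9    5   10   17   12   24   29   13   28    5
L[i]    1    1    2    3    3    4    5    4    5    1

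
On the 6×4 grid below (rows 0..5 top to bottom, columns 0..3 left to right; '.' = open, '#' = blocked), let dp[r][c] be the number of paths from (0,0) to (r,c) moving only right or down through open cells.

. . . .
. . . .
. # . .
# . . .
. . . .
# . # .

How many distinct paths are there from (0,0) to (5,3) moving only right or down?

13

r\c   0   1   2   3
  0   1   1   1   1
  1   1   2   3   4
  2   1   0   3   7
  3   0   0   3  10
  4   0   0   3  13
  5   0   0   0  13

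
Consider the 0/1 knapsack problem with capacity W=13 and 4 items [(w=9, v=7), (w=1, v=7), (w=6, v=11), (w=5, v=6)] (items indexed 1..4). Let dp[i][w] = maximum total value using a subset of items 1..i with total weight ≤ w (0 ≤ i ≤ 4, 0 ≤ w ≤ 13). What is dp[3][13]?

18

i\w   0   1   2   3   4   5   6   7   8   9  10  11  12  13
  0   0   0   0   0   0   0   0   0   0   0   0   0   0   0
  1   0   0   0   0   0   0   0   0   0   7   7   7   7   7
  2   0   7   7   7   7   7   7   7   7   7  14  14  14  14
  3   0   7   7   7   7   7  11  18  18  18  18  18  18  18
  4   0   7   7   7   7   7  13  18  18  18  18  18  24  24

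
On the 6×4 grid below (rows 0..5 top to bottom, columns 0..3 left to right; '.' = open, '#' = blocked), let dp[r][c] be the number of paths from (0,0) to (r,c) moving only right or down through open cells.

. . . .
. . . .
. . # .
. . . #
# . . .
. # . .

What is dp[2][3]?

r\c   0   1   2   3
  0   1   1   1   1
  1   1   2   3   4
  2   1   3   0   4
  3   1   4   4   0
  4   0   4   8   8
  5   0   0   8  16

4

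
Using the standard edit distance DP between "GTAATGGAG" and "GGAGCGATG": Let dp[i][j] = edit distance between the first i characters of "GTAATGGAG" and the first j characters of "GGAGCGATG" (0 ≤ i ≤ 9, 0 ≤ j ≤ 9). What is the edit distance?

   ''  G  G  A  G  C  G  A  T  G
''  0  1  2  3  4  5  6  7  8  9
 G  1  0  1  2  3  4  5  6  7  8
 T  2  1  1  2  3  4  5  6  6  7
 A  3  2  2  1  2  3  4  5  6  7
 A  4  3  3  2  2  3  4  4  5  6
 T  5  4  4  3  3  3  4  5  4  5
 G  6  5  4  4  3  4  3  4  5  4
 G  7  6  5  5  4  4  4  4  5  5
 A  8  7  6  5  5  5  5  4  5  6
 G  9  8  7  6  5  6  5  5  5  5

5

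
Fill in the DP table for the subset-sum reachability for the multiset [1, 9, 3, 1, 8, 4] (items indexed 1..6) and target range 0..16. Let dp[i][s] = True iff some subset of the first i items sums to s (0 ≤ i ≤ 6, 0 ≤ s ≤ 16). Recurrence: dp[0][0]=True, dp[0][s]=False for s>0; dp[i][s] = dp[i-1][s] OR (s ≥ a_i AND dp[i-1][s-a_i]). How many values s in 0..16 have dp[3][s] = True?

8

i\s   0   1   2   3   4   5   6   7   8   9  10  11  12  13  14  15  16
  0   T   F   F   F   F   F   F   F   F   F   F   F   F   F   F   F   F
  1   T   T   F   F   F   F   F   F   F   F   F   F   F   F   F   F   F
  2   T   T   F   F   F   F   F   F   F   T   T   F   F   F   F   F   F
  3   T   T   F   T   T   F   F   F   F   T   T   F   T   T   F   F   F
  4   T   T   T   T   T   T   F   F   F   T   T   T   T   T   T   F   F
  5   T   T   T   T   T   T   F   F   T   T   T   T   T   T   T   F   F
  6   T   T   T   T   T   T   T   T   T   T   T   T   T   T   T   T   T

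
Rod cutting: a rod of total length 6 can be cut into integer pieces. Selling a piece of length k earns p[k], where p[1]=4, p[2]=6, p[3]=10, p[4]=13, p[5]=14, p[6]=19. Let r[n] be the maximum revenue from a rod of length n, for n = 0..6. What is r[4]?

   n    0    1    2    3    4    5    6
r[n]    0    4    8   12   16   20   24

16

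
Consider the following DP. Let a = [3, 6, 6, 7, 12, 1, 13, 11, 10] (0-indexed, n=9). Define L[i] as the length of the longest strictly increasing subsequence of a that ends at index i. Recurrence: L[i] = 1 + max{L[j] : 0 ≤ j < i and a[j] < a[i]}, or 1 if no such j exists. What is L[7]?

4

   i    0    1    2    3    4    5    6    7    8
a[i]    3    6    6    7   12    1   13   11   10
L[i]    1    2    2    3    4    1    5    4    4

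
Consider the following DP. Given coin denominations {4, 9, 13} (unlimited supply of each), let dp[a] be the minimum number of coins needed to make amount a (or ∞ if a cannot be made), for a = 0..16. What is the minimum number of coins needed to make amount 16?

4

 a  0  1  2  3  4  5  6  7  8  9 10 11 12 13 14 15 16
dp  0  -  -  -  1  -  -  -  2  1  -  -  3  1  -  -  4
(- denotes ∞ / unreachable)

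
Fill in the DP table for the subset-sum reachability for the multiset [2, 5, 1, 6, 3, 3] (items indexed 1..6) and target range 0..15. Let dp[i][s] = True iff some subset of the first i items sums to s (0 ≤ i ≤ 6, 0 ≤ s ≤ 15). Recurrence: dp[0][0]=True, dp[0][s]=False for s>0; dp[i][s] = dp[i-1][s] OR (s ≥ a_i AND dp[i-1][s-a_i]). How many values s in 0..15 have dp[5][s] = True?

16

i\s   0   1   2   3   4   5   6   7   8   9  10  11  12  13  14  15
  0   T   F   F   F   F   F   F   F   F   F   F   F   F   F   F   F
  1   T   F   T   F   F   F   F   F   F   F   F   F   F   F   F   F
  2   T   F   T   F   F   T   F   T   F   F   F   F   F   F   F   F
  3   T   T   T   T   F   T   T   T   T   F   F   F   F   F   F   F
  4   T   T   T   T   F   T   T   T   T   T   F   T   T   T   T   F
  5   T   T   T   T   T   T   T   T   T   T   T   T   T   T   T   T
  6   T   T   T   T   T   T   T   T   T   T   T   T   T   T   T   T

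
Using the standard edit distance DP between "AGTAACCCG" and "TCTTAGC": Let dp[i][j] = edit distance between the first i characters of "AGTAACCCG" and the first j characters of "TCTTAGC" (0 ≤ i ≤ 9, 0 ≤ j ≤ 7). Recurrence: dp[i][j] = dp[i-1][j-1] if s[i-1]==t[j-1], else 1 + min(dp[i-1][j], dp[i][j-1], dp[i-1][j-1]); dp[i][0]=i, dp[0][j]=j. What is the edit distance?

   ''  T  C  T  T  A  G  C
''  0  1  2  3  4  5  6  7
 A  1  1  2  3  4  4  5  6
 G  2  2  2  3  4  5  4  5
 T  3  2  3  2  3  4  5  5
 A  4  3  3  3  3  3  4  5
 A  5  4  4  4  4  3  4  5
 C  6  5  4  5  5  4  4  4
 C  7  6  5  5  6  5  5  4
 C  8  7  6  6  6  6  6  5
 G  9  8  7  7  7  7  6  6

6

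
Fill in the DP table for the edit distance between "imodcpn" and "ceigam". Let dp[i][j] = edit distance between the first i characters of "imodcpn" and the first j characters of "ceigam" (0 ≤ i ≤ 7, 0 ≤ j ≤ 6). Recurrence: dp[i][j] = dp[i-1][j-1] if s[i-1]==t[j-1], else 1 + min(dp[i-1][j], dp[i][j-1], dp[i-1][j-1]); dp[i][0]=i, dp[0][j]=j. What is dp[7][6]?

7

   ''  c  e  i  g  a  m
''  0  1  2  3  4  5  6
 i  1  1  2  2  3  4  5
 m  2  2  2  3  3  4  4
 o  3  3  3  3  4  4  5
 d  4  4  4  4  4  5  5
 c  5  4  5  5  5  5  6
 p  6  5  5  6  6  6  6
 n  7  6  6  6  7  7  7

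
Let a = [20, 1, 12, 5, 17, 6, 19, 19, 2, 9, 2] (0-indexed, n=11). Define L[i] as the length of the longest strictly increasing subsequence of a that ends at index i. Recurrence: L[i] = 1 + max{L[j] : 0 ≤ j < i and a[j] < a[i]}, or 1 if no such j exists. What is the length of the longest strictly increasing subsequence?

4

   i    0    1    2    3    4    5    6    7    8    9   10
a[i]   20    1   12    5   17    6   19   19    2    9    2
L[i]    1    1    2    2    3    3    4    4    2    4    2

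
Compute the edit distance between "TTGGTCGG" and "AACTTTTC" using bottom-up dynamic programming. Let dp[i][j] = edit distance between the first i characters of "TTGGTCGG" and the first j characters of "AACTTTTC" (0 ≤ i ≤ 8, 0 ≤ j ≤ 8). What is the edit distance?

7

   ''  A  A  C  T  T  T  T  C
''  0  1  2  3  4  5  6  7  8
 T  1  1  2  3  3  4  5  6  7
 T  2  2  2  3  3  3  4  5  6
 G  3  3  3  3  4  4  4  5  6
 G  4  4  4  4  4  5  5  5  6
 T  5  5  5  5  4  4  5  5  6
 C  6  6  6  5  5  5  5  6  5
 G  7  7  7  6  6  6  6  6  6
 G  8  8  8  7  7  7  7  7  7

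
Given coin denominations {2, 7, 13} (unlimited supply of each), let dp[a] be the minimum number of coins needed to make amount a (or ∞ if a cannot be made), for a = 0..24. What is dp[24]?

4

 a  0  1  2  3  4  5  6  7  8  9 10 11 12 13 14 15 16 17 18 19 20 21 22 23 24
dp  0  -  1  -  2  -  3  1  4  2  5  3  6  1  2  2  3  3  4  4  2  3  3  4  4
(- denotes ∞ / unreachable)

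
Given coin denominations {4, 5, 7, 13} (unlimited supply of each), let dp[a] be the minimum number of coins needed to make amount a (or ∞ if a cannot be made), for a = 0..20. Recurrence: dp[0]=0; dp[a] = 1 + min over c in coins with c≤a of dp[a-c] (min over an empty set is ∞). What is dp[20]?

 a  0  1  2  3  4  5  6  7  8  9 10 11 12 13 14 15 16 17 18 19 20
dp  0  -  -  -  1  1  -  1  2  2  2  2  2  1  2  3  3  2  2  3  2
(- denotes ∞ / unreachable)

2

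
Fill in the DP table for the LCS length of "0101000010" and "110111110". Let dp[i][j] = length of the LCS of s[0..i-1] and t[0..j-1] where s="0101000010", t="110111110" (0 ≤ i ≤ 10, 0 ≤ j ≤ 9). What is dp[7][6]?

   ''  1  1  0  1  1  1  1  1  0
''  0  0  0  0  0  0  0  0  0  0
 0  0  0  0  1  1  1  1  1  1  1
 1  0  1  1  1  2  2  2  2  2  2
 0  0  1  1  2  2  2  2  2  2  3
 1  0  1  2  2  3  3  3  3  3  3
 0  0  1  2  3  3  3  3  3  3  4
 0  0  1  2  3  3  3  3  3  3  4
 0  0  1  2  3  3  3  3  3  3  4
 0  0  1  2  3  3  3  3  3  3  4
 1  0  1  2  3  4  4  4  4  4  4
 0  0  1  2  3  4  4  4  4  4  5

3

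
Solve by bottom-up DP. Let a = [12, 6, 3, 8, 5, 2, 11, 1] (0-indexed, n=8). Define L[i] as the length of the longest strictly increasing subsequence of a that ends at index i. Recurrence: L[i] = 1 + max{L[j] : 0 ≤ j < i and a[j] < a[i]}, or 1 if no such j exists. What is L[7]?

   i    0    1    2    3    4    5    6    7
a[i]   12    6    3    8    5    2   11    1
L[i]    1    1    1    2    2    1    3    1

1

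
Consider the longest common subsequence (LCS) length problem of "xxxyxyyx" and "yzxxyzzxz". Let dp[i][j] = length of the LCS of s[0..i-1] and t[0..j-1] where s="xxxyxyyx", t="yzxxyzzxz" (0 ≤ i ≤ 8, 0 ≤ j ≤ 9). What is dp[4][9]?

3

   ''  y  z  x  x  y  z  z  x  z
''  0  0  0  0  0  0  0  0  0  0
 x  0  0  0  1  1  1  1  1  1  1
 x  0  0  0  1  2  2  2  2  2  2
 x  0  0  0  1  2  2  2  2  3  3
 y  0  1  1  1  2  3  3  3  3  3
 x  0  1  1  2  2  3  3  3  4  4
 y  0  1  1  2  2  3  3  3  4  4
 y  0  1  1  2  2  3  3  3  4  4
 x  0  1  1  2  3  3  3  3  4  4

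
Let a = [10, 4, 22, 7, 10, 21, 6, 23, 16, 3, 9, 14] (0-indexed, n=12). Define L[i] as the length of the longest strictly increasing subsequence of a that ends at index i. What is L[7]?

   i    0    1    2    3    4    5    6    7    8    9   10   11
a[i]   10    4   22    7   10   21    6   23   16    3    9   14
L[i]    1    1    2    2    3    4    2    5    4    1    3    4

5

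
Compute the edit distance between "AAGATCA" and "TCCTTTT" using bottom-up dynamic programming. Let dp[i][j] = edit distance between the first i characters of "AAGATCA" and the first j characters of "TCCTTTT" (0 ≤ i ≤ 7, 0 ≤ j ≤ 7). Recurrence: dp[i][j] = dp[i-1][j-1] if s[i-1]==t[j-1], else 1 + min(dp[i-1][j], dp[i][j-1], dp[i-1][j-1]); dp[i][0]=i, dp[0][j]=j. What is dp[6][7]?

6

   ''  T  C  C  T  T  T  T
''  0  1  2  3  4  5  6  7
 A  1  1  2  3  4  5  6  7
 A  2  2  2  3  4  5  6  7
 G  3  3  3  3  4  5  6  7
 A  4  4  4  4  4  5  6  7
 T  5  4  5  5  4  4  5  6
 C  6  5  4  5  5  5  5  6
 A  7  6  5  5  6  6  6  6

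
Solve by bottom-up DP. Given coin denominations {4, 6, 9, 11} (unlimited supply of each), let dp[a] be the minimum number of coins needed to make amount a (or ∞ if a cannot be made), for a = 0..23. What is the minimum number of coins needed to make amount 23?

3

 a  0  1  2  3  4  5  6  7  8  9 10 11 12 13 14 15 16 17 18 19 20 21 22 23
dp  0  -  -  -  1  -  1  -  2  1  2  1  2  2  3  2  3  2  2  3  2  3  2  3
(- denotes ∞ / unreachable)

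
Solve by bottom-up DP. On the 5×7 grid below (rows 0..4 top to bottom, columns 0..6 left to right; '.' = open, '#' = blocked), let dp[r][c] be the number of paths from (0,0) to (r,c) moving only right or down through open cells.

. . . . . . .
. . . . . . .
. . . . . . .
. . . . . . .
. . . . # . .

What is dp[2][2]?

r\c   0   1   2   3   4   5   6
  0   1   1   1   1   1   1   1
  1   1   2   3   4   5   6   7
  2   1   3   6  10  15  21  28
  3   1   4  10  20  35  56  84
  4   1   5  15  35   0  56 140

6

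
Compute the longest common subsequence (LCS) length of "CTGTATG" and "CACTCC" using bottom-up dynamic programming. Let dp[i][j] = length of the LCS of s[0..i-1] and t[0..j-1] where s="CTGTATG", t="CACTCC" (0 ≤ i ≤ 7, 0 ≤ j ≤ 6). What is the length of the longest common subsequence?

   ''  C  A  C  T  C  C
''  0  0  0  0  0  0  0
 C  0  1  1  1  1  1  1
 T  0  1  1  1  2  2  2
 G  0  1  1  1  2  2  2
 T  0  1  1  1  2  2  2
 A  0  1  2  2  2  2  2
 T  0  1  2  2  3  3  3
 G  0  1  2  2  3  3  3

3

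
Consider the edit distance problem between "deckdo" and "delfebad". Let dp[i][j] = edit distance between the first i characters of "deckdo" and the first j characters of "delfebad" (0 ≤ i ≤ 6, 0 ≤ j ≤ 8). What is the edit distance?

   ''  d  e  l  f  e  b  a  d
''  0  1  2  3  4  5  6  7  8
 d  1  0  1  2  3  4  5  6  7
 e  2  1  0  1  2  3  4  5  6
 c  3  2  1  1  2  3  4  5  6
 k  4  3  2  2  2  3  4  5  6
 d  5  4  3  3  3  3  4  5  5
 o  6  5  4  4  4  4  4  5  6

6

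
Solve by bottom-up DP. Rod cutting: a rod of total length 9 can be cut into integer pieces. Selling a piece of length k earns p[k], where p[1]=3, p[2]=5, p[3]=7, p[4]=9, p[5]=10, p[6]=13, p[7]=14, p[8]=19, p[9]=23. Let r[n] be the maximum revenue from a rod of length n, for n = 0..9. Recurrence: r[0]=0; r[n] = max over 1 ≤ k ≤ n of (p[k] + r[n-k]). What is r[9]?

27

   n    0    1    2    3    4    5    6    7    8    9
r[n]    0    3    6    9   12   15   18   21   24   27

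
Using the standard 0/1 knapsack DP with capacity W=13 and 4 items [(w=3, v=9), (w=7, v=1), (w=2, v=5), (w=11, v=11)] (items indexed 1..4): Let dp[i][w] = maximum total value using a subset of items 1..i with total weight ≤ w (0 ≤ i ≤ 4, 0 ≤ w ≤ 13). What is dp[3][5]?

i\w   0   1   2   3   4   5   6   7   8   9  10  11  12  13
  0   0   0   0   0   0   0   0   0   0   0   0   0   0   0
  1   0   0   0   9   9   9   9   9   9   9   9   9   9   9
  2   0   0   0   9   9   9   9   9   9   9  10  10  10  10
  3   0   0   5   9   9  14  14  14  14  14  14  14  15  15
  4   0   0   5   9   9  14  14  14  14  14  14  14  15  16

14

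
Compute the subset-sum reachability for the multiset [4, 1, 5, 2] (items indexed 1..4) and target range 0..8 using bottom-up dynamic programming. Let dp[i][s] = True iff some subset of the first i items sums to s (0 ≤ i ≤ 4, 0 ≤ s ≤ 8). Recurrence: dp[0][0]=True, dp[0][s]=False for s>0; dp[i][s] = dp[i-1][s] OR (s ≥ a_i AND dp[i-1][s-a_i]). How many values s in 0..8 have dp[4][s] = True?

9

i\s   0   1   2   3   4   5   6   7   8
  0   T   F   F   F   F   F   F   F   F
  1   T   F   F   F   T   F   F   F   F
  2   T   T   F   F   T   T   F   F   F
  3   T   T   F   F   T   T   T   F   F
  4   T   T   T   T   T   T   T   T   T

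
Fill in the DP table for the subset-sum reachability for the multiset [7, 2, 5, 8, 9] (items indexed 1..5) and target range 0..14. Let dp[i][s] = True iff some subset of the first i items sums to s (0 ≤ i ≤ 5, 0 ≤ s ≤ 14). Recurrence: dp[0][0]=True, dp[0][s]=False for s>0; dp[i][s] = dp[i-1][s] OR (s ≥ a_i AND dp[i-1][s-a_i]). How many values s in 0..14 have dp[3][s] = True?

7

i\s   0   1   2   3   4   5   6   7   8   9  10  11  12  13  14
  0   T   F   F   F   F   F   F   F   F   F   F   F   F   F   F
  1   T   F   F   F   F   F   F   T   F   F   F   F   F   F   F
  2   T   F   T   F   F   F   F   T   F   T   F   F   F   F   F
  3   T   F   T   F   F   T   F   T   F   T   F   F   T   F   T
  4   T   F   T   F   F   T   F   T   T   T   T   F   T   T   T
  5   T   F   T   F   F   T   F   T   T   T   T   T   T   T   T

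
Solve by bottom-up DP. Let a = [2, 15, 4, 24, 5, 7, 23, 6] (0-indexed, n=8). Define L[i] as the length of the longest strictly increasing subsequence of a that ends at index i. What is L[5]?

4

   i    0    1    2    3    4    5    6    7
a[i]    2   15    4   24    5    7   23    6
L[i]    1    2    2    3    3    4    5    4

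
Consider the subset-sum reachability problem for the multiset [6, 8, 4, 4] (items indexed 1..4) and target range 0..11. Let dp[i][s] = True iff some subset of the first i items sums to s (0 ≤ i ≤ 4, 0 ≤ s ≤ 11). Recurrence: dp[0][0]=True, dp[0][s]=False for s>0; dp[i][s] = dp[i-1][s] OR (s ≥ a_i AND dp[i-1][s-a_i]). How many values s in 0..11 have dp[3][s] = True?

i\s   0   1   2   3   4   5   6   7   8   9  10  11
  0   T   F   F   F   F   F   F   F   F   F   F   F
  1   T   F   F   F   F   F   T   F   F   F   F   F
  2   T   F   F   F   F   F   T   F   T   F   F   F
  3   T   F   F   F   T   F   T   F   T   F   T   F
  4   T   F   F   F   T   F   T   F   T   F   T   F

5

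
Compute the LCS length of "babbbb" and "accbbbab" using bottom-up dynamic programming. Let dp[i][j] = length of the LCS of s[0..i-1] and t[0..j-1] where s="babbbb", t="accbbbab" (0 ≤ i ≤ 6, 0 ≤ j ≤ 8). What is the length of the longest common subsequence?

5

   ''  a  c  c  b  b  b  a  b
''  0  0  0  0  0  0  0  0  0
 b  0  0  0  0  1  1  1  1  1
 a  0  1  1  1  1  1  1  2  2
 b  0  1  1  1  2  2  2  2  3
 b  0  1  1  1  2  3  3  3  3
 b  0  1  1  1  2  3  4  4  4
 b  0  1  1  1  2  3  4  4  5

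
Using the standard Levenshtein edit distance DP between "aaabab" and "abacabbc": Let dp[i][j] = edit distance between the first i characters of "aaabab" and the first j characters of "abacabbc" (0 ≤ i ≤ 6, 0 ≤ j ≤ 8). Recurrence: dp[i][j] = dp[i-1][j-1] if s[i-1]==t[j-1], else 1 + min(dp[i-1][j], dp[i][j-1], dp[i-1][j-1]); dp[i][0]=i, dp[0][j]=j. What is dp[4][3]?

   ''  a  b  a  c  a  b  b  c
''  0  1  2  3  4  5  6  7  8
 a  1  0  1  2  3  4  5  6  7
 a  2  1  1  1  2  3  4  5  6
 a  3  2  2  1  2  2  3  4  5
 b  4  3  2  2  2  3  2  3  4
 a  5  4  3  2  3  2  3  3  4
 b  6  5  4  3  3  3  2  3  4

2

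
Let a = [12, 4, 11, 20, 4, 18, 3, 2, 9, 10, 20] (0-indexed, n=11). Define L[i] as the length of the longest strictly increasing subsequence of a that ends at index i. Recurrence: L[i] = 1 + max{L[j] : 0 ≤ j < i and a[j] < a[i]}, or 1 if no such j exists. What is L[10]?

   i    0    1    2    3    4    5    6    7    8    9   10
a[i]   12    4   11   20    4   18    3    2    9   10   20
L[i]    1    1    2    3    1    3    1    1    2    3    4

4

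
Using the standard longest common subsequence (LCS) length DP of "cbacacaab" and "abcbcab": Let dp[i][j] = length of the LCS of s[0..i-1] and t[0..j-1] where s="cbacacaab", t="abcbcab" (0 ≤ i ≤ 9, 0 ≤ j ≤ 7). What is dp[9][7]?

5

   ''  a  b  c  b  c  a  b
''  0  0  0  0  0  0  0  0
 c  0  0  0  1  1  1  1  1
 b  0  0  1  1  2  2  2  2
 a  0  1  1  1  2  2  3  3
 c  0  1  1  2  2  3  3  3
 a  0  1  1  2  2  3  4  4
 c  0  1  1  2  2  3  4  4
 a  0  1  1  2  2  3  4  4
 a  0  1  1  2  2  3  4  4
 b  0  1  2  2  3  3  4  5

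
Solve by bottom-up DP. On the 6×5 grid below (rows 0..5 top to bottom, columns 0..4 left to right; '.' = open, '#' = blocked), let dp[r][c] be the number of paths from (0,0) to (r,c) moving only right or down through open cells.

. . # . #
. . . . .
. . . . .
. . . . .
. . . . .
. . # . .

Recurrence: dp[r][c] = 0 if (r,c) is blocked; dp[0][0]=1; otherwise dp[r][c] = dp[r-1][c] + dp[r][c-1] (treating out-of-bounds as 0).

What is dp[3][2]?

9

r\c   0   1   2   3   4
  0   1   1   0   0   0
  1   1   2   2   2   2
  2   1   3   5   7   9
  3   1   4   9  16  25
  4   1   5  14  30  55
  5   1   6   0  30  85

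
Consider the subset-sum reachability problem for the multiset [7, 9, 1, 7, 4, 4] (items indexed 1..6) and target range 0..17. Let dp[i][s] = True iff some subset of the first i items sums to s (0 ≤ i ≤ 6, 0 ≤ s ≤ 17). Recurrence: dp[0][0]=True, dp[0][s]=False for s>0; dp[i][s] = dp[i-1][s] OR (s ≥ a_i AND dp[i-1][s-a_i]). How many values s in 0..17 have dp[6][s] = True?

i\s   0   1   2   3   4   5   6   7   8   9  10  11  12  13  14  15  16  17
  0   T   F   F   F   F   F   F   F   F   F   F   F   F   F   F   F   F   F
  1   T   F   F   F   F   F   F   T   F   F   F   F   F   F   F   F   F   F
  2   T   F   F   F   F   F   F   T   F   T   F   F   F   F   F   F   T   F
  3   T   T   F   F   F   F   F   T   T   T   T   F   F   F   F   F   T   T
  4   T   T   F   F   F   F   F   T   T   T   T   F   F   F   T   T   T   T
  5   T   T   F   F   T   T   F   T   T   T   T   T   T   T   T   T   T   T
  6   T   T   F   F   T   T   F   T   T   T   T   T   T   T   T   T   T   T

15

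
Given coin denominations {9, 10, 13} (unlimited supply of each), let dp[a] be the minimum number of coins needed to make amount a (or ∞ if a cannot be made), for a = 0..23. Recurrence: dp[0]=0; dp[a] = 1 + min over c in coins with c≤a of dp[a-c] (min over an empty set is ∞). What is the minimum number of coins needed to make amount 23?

 a  0  1  2  3  4  5  6  7  8  9 10 11 12 13 14 15 16 17 18 19 20 21 22 23
dp  0  -  -  -  -  -  -  -  -  1  1  -  -  1  -  -  -  -  2  2  2  -  2  2
(- denotes ∞ / unreachable)

2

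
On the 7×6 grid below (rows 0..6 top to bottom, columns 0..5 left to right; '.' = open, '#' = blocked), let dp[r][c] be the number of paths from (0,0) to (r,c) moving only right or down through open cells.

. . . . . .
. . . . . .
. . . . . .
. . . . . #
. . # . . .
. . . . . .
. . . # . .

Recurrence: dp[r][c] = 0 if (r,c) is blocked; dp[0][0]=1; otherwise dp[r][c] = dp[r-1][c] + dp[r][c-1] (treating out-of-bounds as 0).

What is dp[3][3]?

20

r\c   0   1   2   3   4   5
  0   1   1   1   1   1   1
  1   1   2   3   4   5   6
  2   1   3   6  10  15  21
  3   1   4  10  20  35   0
  4   1   5   0  20  55  55
  5   1   6   6  26  81 136
  6   1   7  13   0  81 217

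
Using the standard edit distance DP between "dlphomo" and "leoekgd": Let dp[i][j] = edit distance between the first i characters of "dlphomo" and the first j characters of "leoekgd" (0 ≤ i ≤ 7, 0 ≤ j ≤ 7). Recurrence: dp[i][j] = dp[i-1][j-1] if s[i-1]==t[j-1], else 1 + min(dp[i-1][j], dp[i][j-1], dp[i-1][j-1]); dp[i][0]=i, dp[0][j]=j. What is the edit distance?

   ''  l  e  o  e  k  g  d
''  0  1  2  3  4  5  6  7
 d  1  1  2  3  4  5  6  6
 l  2  1  2  3  4  5  6  7
 p  3  2  2  3  4  5  6  7
 h  4  3  3  3  4  5  6  7
 o  5  4  4  3  4  5  6  7
 m  6  5  5  4  4  5  6  7
 o  7  6  6  5  5  5  6  7

7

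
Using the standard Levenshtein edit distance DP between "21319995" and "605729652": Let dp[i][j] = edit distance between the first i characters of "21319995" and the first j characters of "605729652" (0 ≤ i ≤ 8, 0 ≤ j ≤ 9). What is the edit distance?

7

   ''  6  0  5  7  2  9  6  5  2
''  0  1  2  3  4  5  6  7  8  9
 2  1  1  2  3  4  4  5  6  7  8
 1  2  2  2  3  4  5  5  6  7  8
 3  3  3  3  3  4  5  6  6  7  8
 1  4  4  4  4  4  5  6  7  7  8
 9  5  5  5  5  5  5  5  6  7  8
 9  6  6  6  6  6  6  5  6  7  8
 9  7  7  7  7  7  7  6  6  7  8
 5  8  8  8  7  8  8  7  7  6  7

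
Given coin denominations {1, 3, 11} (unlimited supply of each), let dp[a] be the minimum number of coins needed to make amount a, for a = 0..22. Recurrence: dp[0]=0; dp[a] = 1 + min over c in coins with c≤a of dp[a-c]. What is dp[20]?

4

 a  0  1  2  3  4  5  6  7  8  9 10 11 12 13 14 15 16 17 18 19 20 21 22
dp  0  1  2  1  2  3  2  3  4  3  4  1  2  3  2  3  4  3  4  5  4  5  2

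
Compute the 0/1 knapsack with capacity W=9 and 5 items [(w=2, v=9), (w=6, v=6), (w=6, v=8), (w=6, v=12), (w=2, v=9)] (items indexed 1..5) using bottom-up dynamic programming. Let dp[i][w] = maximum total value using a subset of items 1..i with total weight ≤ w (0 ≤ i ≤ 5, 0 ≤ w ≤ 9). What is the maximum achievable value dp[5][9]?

21

i\w   0   1   2   3   4   5   6   7   8   9
  0   0   0   0   0   0   0   0   0   0   0
  1   0   0   9   9   9   9   9   9   9   9
  2   0   0   9   9   9   9   9   9  15  15
  3   0   0   9   9   9   9   9   9  17  17
  4   0   0   9   9   9   9  12  12  21  21
  5   0   0   9   9  18  18  18  18  21  21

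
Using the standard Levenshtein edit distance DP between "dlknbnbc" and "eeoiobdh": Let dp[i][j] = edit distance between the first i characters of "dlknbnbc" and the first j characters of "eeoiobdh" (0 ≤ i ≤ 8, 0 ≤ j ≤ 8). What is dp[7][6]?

   ''  e  e  o  i  o  b  d  h
''  0  1  2  3  4  5  6  7  8
 d  1  1  2  3  4  5  6  6  7
 l  2  2  2  3  4  5  6  7  7
 k  3  3  3  3  4  5  6  7  8
 n  4  4  4  4  4  5  6  7  8
 b  5  5  5  5  5  5  5  6  7
 n  6  6  6  6  6  6  6  6  7
 b  7  7  7  7  7  7  6  7  7
 c  8  8  8  8  8  8  7  7  8

6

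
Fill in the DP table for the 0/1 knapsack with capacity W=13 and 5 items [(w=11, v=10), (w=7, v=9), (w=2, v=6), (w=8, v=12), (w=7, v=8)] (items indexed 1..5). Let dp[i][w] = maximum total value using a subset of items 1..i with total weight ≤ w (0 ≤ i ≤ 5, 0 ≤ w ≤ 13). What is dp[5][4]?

6

i\w   0   1   2   3   4   5   6   7   8   9  10  11  12  13
  0   0   0   0   0   0   0   0   0   0   0   0   0   0   0
  1   0   0   0   0   0   0   0   0   0   0   0  10  10  10
  2   0   0   0   0   0   0   0   9   9   9   9  10  10  10
  3   0   0   6   6   6   6   6   9   9  15  15  15  15  16
  4   0   0   6   6   6   6   6   9  12  15  18  18  18  18
  5   0   0   6   6   6   6   6   9  12  15  18  18  18  18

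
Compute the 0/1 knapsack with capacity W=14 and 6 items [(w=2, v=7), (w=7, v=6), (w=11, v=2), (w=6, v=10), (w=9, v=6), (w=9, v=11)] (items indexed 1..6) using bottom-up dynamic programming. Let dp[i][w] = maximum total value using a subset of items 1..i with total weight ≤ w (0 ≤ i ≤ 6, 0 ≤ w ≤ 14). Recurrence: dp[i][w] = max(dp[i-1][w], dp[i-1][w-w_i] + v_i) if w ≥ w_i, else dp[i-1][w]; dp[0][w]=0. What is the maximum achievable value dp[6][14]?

i\w   0   1   2   3   4   5   6   7   8   9  10  11  12  13  14
  0   0   0   0   0   0   0   0   0   0   0   0   0   0   0   0
  1   0   0   7   7   7   7   7   7   7   7   7   7   7   7   7
  2   0   0   7   7   7   7   7   7   7  13  13  13  13  13  13
  3   0   0   7   7   7   7   7   7   7  13  13  13  13  13  13
  4   0   0   7   7   7   7  10  10  17  17  17  17  17  17  17
  5   0   0   7   7   7   7  10  10  17  17  17  17  17  17  17
  6   0   0   7   7   7   7  10  10  17  17  17  18  18  18  18

18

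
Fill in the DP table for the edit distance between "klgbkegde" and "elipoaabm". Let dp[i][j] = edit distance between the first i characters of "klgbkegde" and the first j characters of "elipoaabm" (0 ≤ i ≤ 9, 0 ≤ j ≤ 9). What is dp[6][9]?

8

   ''  e  l  i  p  o  a  a  b  m
''  0  1  2  3  4  5  6  7  8  9
 k  1  1  2  3  4  5  6  7  8  9
 l  2  2  1  2  3  4  5  6  7  8
 g  3  3  2  2  3  4  5  6  7  8
 b  4  4  3  3  3  4  5  6  6  7
 k  5  5  4  4  4  4  5  6  7  7
 e  6  5  5  5  5  5  5  6  7  8
 g  7  6  6  6  6  6  6  6  7  8
 d  8  7  7  7  7  7  7  7  7  8
 e  9  8  8  8  8  8  8  8  8  8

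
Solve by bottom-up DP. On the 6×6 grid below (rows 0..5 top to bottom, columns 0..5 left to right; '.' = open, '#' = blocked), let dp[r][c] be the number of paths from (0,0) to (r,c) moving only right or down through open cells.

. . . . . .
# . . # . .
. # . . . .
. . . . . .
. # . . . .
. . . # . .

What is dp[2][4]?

3

r\c   0   1   2   3   4   5
  0   1   1   1   1   1   1
  1   0   1   2   0   1   2
  2   0   0   2   2   3   5
  3   0   0   2   4   7  12
  4   0   0   2   6  13  25
  5   0   0   2   0  13  38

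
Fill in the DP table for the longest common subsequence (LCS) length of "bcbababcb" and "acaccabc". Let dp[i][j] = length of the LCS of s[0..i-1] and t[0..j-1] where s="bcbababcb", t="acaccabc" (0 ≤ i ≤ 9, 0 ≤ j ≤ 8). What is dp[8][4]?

   ''  a  c  a  c  c  a  b  c
''  0  0  0  0  0  0  0  0  0
 b  0  0  0  0  0  0  0  1  1
 c  0  0  1  1  1  1  1  1  2
 b  0  0  1  1  1  1  1  2  2
 a  0  1  1  2  2  2  2  2  2
 b  0  1  1  2  2  2  2  3  3
 a  0  1  1  2  2  2  3  3  3
 b  0  1  1  2  2  2  3  4  4
 c  0  1  2  2  3  3  3  4  5
 b  0  1  2  2  3  3  3  4  5

3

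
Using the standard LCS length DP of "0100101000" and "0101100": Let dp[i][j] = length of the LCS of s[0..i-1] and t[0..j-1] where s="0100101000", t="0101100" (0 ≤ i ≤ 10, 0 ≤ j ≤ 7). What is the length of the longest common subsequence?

   ''  0  1  0  1  1  0  0
''  0  0  0  0  0  0  0  0
 0  0  1  1  1  1  1  1  1
 1  0  1  2  2  2  2  2  2
 0  0  1  2  3  3  3  3  3
 0  0  1  2  3  3  3  4  4
 1  0  1  2  3  4  4  4  4
 0  0  1  2  3  4  4  5  5
 1  0  1  2  3  4  5  5  5
 0  0  1  2  3  4  5  6  6
 0  0  1  2  3  4  5  6  7
 0  0  1  2  3  4  5  6  7

7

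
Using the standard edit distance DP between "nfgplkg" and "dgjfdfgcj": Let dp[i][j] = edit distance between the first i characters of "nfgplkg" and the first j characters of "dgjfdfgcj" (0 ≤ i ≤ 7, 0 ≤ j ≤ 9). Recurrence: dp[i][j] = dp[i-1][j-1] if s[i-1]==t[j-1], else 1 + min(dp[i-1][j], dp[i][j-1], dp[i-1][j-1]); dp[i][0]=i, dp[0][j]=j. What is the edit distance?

8

   ''  d  g  j  f  d  f  g  c  j
''  0  1  2  3  4  5  6  7  8  9
 n  1  1  2  3  4  5  6  7  8  9
 f  2  2  2  3  3  4  5  6  7  8
 g  3  3  2  3  4  4  5  5  6  7
 p  4  4  3  3  4  5  5  6  6  7
 l  5  5  4  4  4  5  6  6  7  7
 k  6  6  5  5  5  5  6  7  7  8
 g  7  7  6  6  6  6  6  6  7  8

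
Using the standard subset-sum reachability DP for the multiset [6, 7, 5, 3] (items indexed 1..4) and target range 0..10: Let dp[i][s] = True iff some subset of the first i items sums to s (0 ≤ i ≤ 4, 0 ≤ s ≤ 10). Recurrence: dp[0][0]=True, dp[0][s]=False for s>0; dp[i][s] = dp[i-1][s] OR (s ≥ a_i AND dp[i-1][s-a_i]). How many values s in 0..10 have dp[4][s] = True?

8

i\s   0   1   2   3   4   5   6   7   8   9  10
  0   T   F   F   F   F   F   F   F   F   F   F
  1   T   F   F   F   F   F   T   F   F   F   F
  2   T   F   F   F   F   F   T   T   F   F   F
  3   T   F   F   F   F   T   T   T   F   F   F
  4   T   F   F   T   F   T   T   T   T   T   T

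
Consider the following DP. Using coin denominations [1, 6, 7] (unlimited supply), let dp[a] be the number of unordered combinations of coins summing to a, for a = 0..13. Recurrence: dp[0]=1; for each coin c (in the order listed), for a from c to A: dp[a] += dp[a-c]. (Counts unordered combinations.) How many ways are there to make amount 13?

5

after  coin     0     1     2     3     4     5     6     7     8     9    10    11    12    13
          1     1     1     1     1     1     1     1     1     1     1     1     1     1     1
          6     1     1     1     1     1     1     2     2     2     2     2     2     3     3
          7     1     1     1     1     1     1     2     3     3     3     3     3     4     5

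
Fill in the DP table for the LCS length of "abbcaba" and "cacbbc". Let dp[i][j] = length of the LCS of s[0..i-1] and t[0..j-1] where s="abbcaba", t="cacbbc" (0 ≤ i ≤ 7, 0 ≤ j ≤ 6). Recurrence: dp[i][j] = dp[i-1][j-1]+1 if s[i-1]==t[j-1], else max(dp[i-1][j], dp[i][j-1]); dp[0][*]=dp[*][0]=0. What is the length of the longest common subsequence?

   ''  c  a  c  b  b  c
''  0  0  0  0  0  0  0
 a  0  0  1  1  1  1  1
 b  0  0  1  1  2  2  2
 b  0  0  1  1  2  3  3
 c  0  1  1  2  2  3  4
 a  0  1  2  2  2  3  4
 b  0  1  2  2  3  3  4
 a  0  1  2  2  3  3  4

4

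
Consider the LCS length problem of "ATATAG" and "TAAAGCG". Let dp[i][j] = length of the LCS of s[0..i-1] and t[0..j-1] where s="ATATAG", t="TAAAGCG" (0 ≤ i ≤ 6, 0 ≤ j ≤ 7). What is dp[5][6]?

   ''  T  A  A  A  G  C  G
''  0  0  0  0  0  0  0  0
 A  0  0  1  1  1  1  1  1
 T  0  1  1  1  1  1  1  1
 A  0  1  2  2  2  2  2  2
 T  0  1  2  2  2  2  2  2
 A  0  1  2  3  3  3  3  3
 G  0  1  2  3  3  4  4  4

3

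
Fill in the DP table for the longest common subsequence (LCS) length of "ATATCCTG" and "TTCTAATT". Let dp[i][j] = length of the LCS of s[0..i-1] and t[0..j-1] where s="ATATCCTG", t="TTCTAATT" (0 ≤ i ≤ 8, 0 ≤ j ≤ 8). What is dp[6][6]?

   ''  T  T  C  T  A  A  T  T
''  0  0  0  0  0  0  0  0  0
 A  0  0  0  0  0  1  1  1  1
 T  0  1  1  1  1  1  1  2  2
 A  0  1  1  1  1  2  2  2  2
 T  0  1  2  2  2  2  2  3  3
 C  0  1  2  3  3  3  3  3  3
 C  0  1  2  3  3  3  3  3  3
 T  0  1  2  3  4  4  4  4  4
 G  0  1  2  3  4  4  4  4  4

3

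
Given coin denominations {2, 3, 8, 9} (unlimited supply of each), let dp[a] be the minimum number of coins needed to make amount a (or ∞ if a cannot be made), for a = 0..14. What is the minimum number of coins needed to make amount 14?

 a  0  1  2  3  4  5  6  7  8  9 10 11 12 13 14
dp  0  -  1  1  2  2  2  3  1  1  2  2  2  3  3
(- denotes ∞ / unreachable)

3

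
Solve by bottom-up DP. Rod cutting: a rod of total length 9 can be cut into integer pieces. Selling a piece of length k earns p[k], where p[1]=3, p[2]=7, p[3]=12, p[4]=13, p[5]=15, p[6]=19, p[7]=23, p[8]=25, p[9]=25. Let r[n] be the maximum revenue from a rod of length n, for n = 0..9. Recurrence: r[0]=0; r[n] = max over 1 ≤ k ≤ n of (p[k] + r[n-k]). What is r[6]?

   n    0    1    2    3    4    5    6    7    8    9
r[n]    0    3    7   12   15   19   24   27   31   36

24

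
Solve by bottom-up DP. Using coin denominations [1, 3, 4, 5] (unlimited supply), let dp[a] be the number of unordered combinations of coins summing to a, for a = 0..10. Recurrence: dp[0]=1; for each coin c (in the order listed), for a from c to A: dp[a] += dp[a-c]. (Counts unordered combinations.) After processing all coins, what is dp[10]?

after  coin     0     1     2     3     4     5     6     7     8     9    10
          1     1     1     1     1     1     1     1     1     1     1     1
          3     1     1     1     2     2     2     3     3     3     4     4
          4     1     1     1     2     3     3     4     5     6     7     8
          5     1     1     1     2     3     4     5     6     8    10    12

12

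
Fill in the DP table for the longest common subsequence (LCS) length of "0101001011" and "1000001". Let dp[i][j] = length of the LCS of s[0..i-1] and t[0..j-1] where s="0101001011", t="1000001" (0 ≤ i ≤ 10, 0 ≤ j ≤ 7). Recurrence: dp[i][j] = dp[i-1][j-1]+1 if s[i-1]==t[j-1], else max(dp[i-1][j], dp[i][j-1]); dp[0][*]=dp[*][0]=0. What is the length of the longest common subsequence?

6

   ''  1  0  0  0  0  0  1
''  0  0  0  0  0  0  0  0
 0  0  0  1  1  1  1  1  1
 1  0  1  1  1  1  1  1  2
 0  0  1  2  2  2  2  2  2
 1  0  1  2  2  2  2  2  3
 0  0  1  2  3  3  3  3  3
 0  0  1  2  3  4  4  4  4
 1  0  1  2  3  4  4  4  5
 0  0  1  2  3  4  5  5  5
 1  0  1  2  3  4  5  5  6
 1  0  1  2  3  4  5  5  6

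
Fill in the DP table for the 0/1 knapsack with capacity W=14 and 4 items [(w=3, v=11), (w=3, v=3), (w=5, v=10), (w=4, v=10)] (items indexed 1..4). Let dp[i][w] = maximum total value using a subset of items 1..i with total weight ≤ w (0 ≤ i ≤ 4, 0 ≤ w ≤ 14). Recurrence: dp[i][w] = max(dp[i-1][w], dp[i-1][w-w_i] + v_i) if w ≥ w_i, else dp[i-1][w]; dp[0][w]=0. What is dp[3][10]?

21

i\w   0   1   2   3   4   5   6   7   8   9  10  11  12  13  14
  0   0   0   0   0   0   0   0   0   0   0   0   0   0   0   0
  1   0   0   0  11  11  11  11  11  11  11  11  11  11  11  11
  2   0   0   0  11  11  11  14  14  14  14  14  14  14  14  14
  3   0   0   0  11  11  11  14  14  21  21  21  24  24  24  24
  4   0   0   0  11  11  11  14  21  21  21  24  24  31  31  31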